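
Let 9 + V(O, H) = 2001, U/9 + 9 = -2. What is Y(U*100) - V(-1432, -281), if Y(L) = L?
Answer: -11892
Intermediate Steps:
U = -99 (U = -81 + 9*(-2) = -81 - 18 = -99)
V(O, H) = 1992 (V(O, H) = -9 + 2001 = 1992)
Y(U*100) - V(-1432, -281) = -99*100 - 1*1992 = -9900 - 1992 = -11892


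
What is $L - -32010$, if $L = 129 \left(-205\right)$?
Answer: $5565$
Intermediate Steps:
$L = -26445$
$L - -32010 = -26445 - -32010 = -26445 + 32010 = 5565$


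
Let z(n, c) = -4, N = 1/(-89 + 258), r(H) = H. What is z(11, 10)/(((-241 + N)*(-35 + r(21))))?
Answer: -169/142548 ≈ -0.0011856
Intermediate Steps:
N = 1/169 ≈ 0.0059172
z(11, 10)/(((-241 + N)*(-35 + r(21)))) = -4*1/((-241 + 1/169)*(-35 + 21)) = -4/((-40728/169*(-14))) = -4/570192/169 = -4*169/570192 = -169/142548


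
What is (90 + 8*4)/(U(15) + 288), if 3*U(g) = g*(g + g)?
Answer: 61/219 ≈ 0.27854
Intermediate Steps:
U(g) = 2*g**2/3 (U(g) = (g*(g + g))/3 = (g*(2*g))/3 = (2*g**2)/3 = 2*g**2/3)
(90 + 8*4)/(U(15) + 288) = (90 + 8*4)/((2/3)*15**2 + 288) = (90 + 32)/((2/3)*225 + 288) = 122/(150 + 288) = 122/438 = 122*(1/438) = 61/219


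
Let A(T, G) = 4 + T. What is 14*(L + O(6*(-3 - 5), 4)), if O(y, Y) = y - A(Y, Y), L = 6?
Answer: -700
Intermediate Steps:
O(y, Y) = -4 + y - Y (O(y, Y) = y - (4 + Y) = y + (-4 - Y) = -4 + y - Y)
14*(L + O(6*(-3 - 5), 4)) = 14*(6 + (-4 + 6*(-3 - 5) - 1*4)) = 14*(6 + (-4 + 6*(-8) - 4)) = 14*(6 + (-4 - 48 - 4)) = 14*(6 - 56) = 14*(-50) = -700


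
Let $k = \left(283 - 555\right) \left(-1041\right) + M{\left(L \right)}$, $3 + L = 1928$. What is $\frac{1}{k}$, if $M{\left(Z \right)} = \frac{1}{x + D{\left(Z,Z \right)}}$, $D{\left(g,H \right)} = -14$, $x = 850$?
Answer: $\frac{836}{236715073} \approx 3.5317 \cdot 10^{-6}$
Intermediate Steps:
$L = 1925$ ($L = -3 + 1928 = 1925$)
$M{\left(Z \right)} = \frac{1}{836}$ ($M{\left(Z \right)} = \frac{1}{850 - 14} = \frac{1}{836}$)
$k = \frac{236715073}{836}$ ($k = \left(283 - 555\right) \left(-1041\right) + \frac{1}{836} = \left(-272\right) \left(-1041\right) + \frac{1}{836} = 283152 + \frac{1}{836} = \frac{236715073}{836} \approx 2.8315 \cdot 10^{5}$)
$\frac{1}{k} = \frac{1}{\frac{236715073}{836}} = \frac{836}{236715073}$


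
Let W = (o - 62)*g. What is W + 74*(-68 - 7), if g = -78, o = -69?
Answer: 4668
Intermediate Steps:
W = 10218 (W = (-69 - 62)*(-78) = -131*(-78) = 10218)
W + 74*(-68 - 7) = 10218 + 74*(-68 - 7) = 10218 + 74*(-75) = 10218 - 5550 = 4668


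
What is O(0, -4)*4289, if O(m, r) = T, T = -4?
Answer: -17156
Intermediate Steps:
O(m, r) = -4
O(0, -4)*4289 = -4*4289 = -17156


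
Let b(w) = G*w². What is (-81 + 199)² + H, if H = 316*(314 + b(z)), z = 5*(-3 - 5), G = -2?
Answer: -898052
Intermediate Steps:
z = -40 (z = 5*(-8) = -40)
b(w) = -2*w²
H = -911976 (H = 316*(314 - 2*(-40)²) = 316*(314 - 2*1600) = 316*(314 - 3200) = 316*(-2886) = -911976)
(-81 + 199)² + H = (-81 + 199)² - 911976 = 118² - 911976 = 13924 - 911976 = -898052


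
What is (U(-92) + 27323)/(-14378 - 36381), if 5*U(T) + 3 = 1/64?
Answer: -8743169/16242880 ≈ -0.53828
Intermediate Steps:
U(T) = -191/320 (U(T) = -3/5 + (1/5)/64 = -3/5 + (1/5)*(1/64) = -3/5 + 1/320 = -191/320)
(U(-92) + 27323)/(-14378 - 36381) = (-191/320 + 27323)/(-14378 - 36381) = (8743169/320)/(-50759) = (8743169/320)*(-1/50759) = -8743169/16242880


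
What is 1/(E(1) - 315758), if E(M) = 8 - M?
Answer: -1/315751 ≈ -3.1671e-6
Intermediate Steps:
1/(E(1) - 315758) = 1/((8 - 1*1) - 315758) = 1/((8 - 1) - 315758) = 1/(7 - 315758) = 1/(-315751) = -1/315751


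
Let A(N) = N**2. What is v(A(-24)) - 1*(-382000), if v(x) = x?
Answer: 382576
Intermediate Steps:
v(A(-24)) - 1*(-382000) = (-24)**2 - 1*(-382000) = 576 + 382000 = 382576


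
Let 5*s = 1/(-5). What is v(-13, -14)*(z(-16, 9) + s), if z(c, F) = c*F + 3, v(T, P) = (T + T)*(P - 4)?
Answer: -1650168/25 ≈ -66007.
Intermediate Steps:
s = -1/25 (s = (⅕)/(-5) = (⅕)*(-⅕) = -1/25 ≈ -0.040000)
v(T, P) = 2*T*(-4 + P) (v(T, P) = (2*T)*(-4 + P) = 2*T*(-4 + P))
z(c, F) = 3 + F*c (z(c, F) = F*c + 3 = 3 + F*c)
v(-13, -14)*(z(-16, 9) + s) = (2*(-13)*(-4 - 14))*((3 + 9*(-16)) - 1/25) = (2*(-13)*(-18))*((3 - 144) - 1/25) = 468*(-141 - 1/25) = 468*(-3526/25) = -1650168/25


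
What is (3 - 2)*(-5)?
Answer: -5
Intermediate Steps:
(3 - 2)*(-5) = 1*(-5) = -5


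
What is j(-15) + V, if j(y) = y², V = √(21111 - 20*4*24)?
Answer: 225 + √19191 ≈ 363.53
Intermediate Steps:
V = √19191 (V = √(21111 - 80*24) = √(21111 - 1920) = √19191 ≈ 138.53)
j(-15) + V = (-15)² + √19191 = 225 + √19191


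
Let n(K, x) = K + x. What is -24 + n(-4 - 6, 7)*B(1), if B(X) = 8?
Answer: -48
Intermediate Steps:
-24 + n(-4 - 6, 7)*B(1) = -24 + ((-4 - 6) + 7)*8 = -24 + (-10 + 7)*8 = -24 - 3*8 = -24 - 24 = -48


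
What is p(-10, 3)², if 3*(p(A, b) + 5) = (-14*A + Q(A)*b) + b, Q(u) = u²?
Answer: 183184/9 ≈ 20354.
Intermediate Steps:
p(A, b) = -5 - 14*A/3 + b/3 + b*A²/3 (p(A, b) = -5 + ((-14*A + A²*b) + b)/3 = -5 + ((-14*A + b*A²) + b)/3 = -5 + (b - 14*A + b*A²)/3 = -5 + (-14*A/3 + b/3 + b*A²/3) = -5 - 14*A/3 + b/3 + b*A²/3)
p(-10, 3)² = (-5 - 14/3*(-10) + (⅓)*3 + (⅓)*3*(-10)²)² = (-5 + 140/3 + 1 + (⅓)*3*100)² = (-5 + 140/3 + 1 + 100)² = (428/3)² = 183184/9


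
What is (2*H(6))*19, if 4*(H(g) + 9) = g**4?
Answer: 11970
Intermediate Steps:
H(g) = -9 + g**4/4
(2*H(6))*19 = (2*(-9 + (1/4)*6**4))*19 = (2*(-9 + (1/4)*1296))*19 = (2*(-9 + 324))*19 = (2*315)*19 = 630*19 = 11970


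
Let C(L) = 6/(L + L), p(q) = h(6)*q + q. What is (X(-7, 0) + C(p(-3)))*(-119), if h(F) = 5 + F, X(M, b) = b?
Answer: 119/12 ≈ 9.9167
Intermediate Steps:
p(q) = 12*q (p(q) = (5 + 6)*q + q = 11*q + q = 12*q)
C(L) = 3/L (C(L) = 6/(2*L) = (1/(2*L))*6 = 3/L)
(X(-7, 0) + C(p(-3)))*(-119) = (0 + 3/((12*(-3))))*(-119) = (0 + 3/(-36))*(-119) = (0 + 3*(-1/36))*(-119) = (0 - 1/12)*(-119) = -1/12*(-119) = 119/12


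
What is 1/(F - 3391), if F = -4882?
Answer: -1/8273 ≈ -0.00012088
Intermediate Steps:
1/(F - 3391) = 1/(-4882 - 3391) = 1/(-8273) = -1/8273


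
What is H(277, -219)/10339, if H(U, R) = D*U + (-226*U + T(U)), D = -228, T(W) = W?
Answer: -125481/10339 ≈ -12.137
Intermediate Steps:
H(U, R) = -453*U (H(U, R) = -228*U + (-226*U + U) = -228*U - 225*U = -453*U)
H(277, -219)/10339 = -453*277/10339 = -125481*1/10339 = -125481/10339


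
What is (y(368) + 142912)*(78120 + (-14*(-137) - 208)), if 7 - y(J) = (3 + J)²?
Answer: 421342740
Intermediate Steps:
y(J) = 7 - (3 + J)²
(y(368) + 142912)*(78120 + (-14*(-137) - 208)) = ((7 - (3 + 368)²) + 142912)*(78120 + (-14*(-137) - 208)) = ((7 - 1*371²) + 142912)*(78120 + (1918 - 208)) = ((7 - 1*137641) + 142912)*(78120 + 1710) = ((7 - 137641) + 142912)*79830 = (-137634 + 142912)*79830 = 5278*79830 = 421342740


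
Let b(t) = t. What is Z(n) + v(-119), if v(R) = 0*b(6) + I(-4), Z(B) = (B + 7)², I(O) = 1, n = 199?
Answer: 42437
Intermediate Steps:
Z(B) = (7 + B)²
v(R) = 1 (v(R) = 0*6 + 1 = 0 + 1 = 1)
Z(n) + v(-119) = (7 + 199)² + 1 = 206² + 1 = 42436 + 1 = 42437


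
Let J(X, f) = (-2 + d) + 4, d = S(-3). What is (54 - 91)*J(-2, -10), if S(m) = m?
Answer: 37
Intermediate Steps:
d = -3
J(X, f) = -1 (J(X, f) = (-2 - 3) + 4 = -5 + 4 = -1)
(54 - 91)*J(-2, -10) = (54 - 91)*(-1) = -37*(-1) = 37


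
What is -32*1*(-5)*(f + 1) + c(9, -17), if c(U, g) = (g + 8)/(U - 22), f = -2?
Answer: -2071/13 ≈ -159.31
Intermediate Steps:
c(U, g) = (8 + g)/(-22 + U)
-32*1*(-5)*(f + 1) + c(9, -17) = -32*1*(-5)*(-2 + 1) + (8 - 17)/(-22 + 9) = -(-160)*(-1) - 9/(-13) = -32*5 - 1/13*(-9) = -160 + 9/13 = -2071/13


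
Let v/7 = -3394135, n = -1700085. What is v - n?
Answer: -22058860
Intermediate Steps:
v = -23758945 (v = 7*(-3394135) = -23758945)
v - n = -23758945 - 1*(-1700085) = -23758945 + 1700085 = -22058860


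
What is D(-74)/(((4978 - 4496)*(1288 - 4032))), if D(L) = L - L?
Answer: 0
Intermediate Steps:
D(L) = 0
D(-74)/(((4978 - 4496)*(1288 - 4032))) = 0/(((4978 - 4496)*(1288 - 4032))) = 0/((482*(-2744))) = 0/(-1322608) = 0*(-1/1322608) = 0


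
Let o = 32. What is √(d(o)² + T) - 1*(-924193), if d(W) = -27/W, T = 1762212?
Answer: 924193 + √1804505817/32 ≈ 9.2552e+5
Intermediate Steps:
√(d(o)² + T) - 1*(-924193) = √((-27/32)² + 1762212) - 1*(-924193) = √((-27*1/32)² + 1762212) + 924193 = √((-27/32)² + 1762212) + 924193 = √(729/1024 + 1762212) + 924193 = √(1804505817/1024) + 924193 = √1804505817/32 + 924193 = 924193 + √1804505817/32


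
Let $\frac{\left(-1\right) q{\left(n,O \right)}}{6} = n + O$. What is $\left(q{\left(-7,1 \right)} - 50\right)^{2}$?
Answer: $196$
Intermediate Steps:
$q{\left(n,O \right)} = - 6 O - 6 n$ ($q{\left(n,O \right)} = - 6 \left(n + O\right) = - 6 \left(O + n\right) = - 6 O - 6 n$)
$\left(q{\left(-7,1 \right)} - 50\right)^{2} = \left(\left(\left(-6\right) 1 - -42\right) - 50\right)^{2} = \left(\left(-6 + 42\right) - 50\right)^{2} = \left(36 - 50\right)^{2} = \left(-14\right)^{2} = 196$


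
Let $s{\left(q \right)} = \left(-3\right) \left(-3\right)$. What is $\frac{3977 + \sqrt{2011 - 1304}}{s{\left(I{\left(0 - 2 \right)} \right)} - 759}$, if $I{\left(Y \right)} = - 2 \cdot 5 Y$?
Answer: $- \frac{3977}{750} - \frac{\sqrt{707}}{750} \approx -5.3381$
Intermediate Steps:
$I{\left(Y \right)} = - 10 Y$
$s{\left(q \right)} = 9$
$\frac{3977 + \sqrt{2011 - 1304}}{s{\left(I{\left(0 - 2 \right)} \right)} - 759} = \frac{3977 + \sqrt{2011 - 1304}}{9 - 759} = \frac{3977 + \sqrt{707}}{-750} = \left(3977 + \sqrt{707}\right) \left(- \frac{1}{750}\right) = - \frac{3977}{750} - \frac{\sqrt{707}}{750}$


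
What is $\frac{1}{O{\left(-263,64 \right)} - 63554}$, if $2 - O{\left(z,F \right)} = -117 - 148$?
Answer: $- \frac{1}{63287} \approx -1.5801 \cdot 10^{-5}$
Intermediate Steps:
$O{\left(z,F \right)} = 267$ ($O{\left(z,F \right)} = 2 - \left(-117 - 148\right) = 2 - -265 = 2 + 265 = 267$)
$\frac{1}{O{\left(-263,64 \right)} - 63554} = \frac{1}{267 - 63554} = \frac{1}{-63287} = - \frac{1}{63287}$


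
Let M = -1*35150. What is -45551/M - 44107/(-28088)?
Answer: 1414898769/493646600 ≈ 2.8662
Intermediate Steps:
M = -35150
-45551/M - 44107/(-28088) = -45551/(-35150) - 44107/(-28088) = -45551*(-1/35150) - 44107*(-1/28088) = 45551/35150 + 44107/28088 = 1414898769/493646600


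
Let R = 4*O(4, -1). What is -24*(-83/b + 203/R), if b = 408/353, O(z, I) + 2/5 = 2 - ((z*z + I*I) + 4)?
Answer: 2945533/1649 ≈ 1786.3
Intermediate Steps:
O(z, I) = -12/5 - I**2 - z**2 (O(z, I) = -2/5 + (2 - ((z*z + I*I) + 4)) = -2/5 + (2 - ((z**2 + I**2) + 4)) = -2/5 + (2 - ((I**2 + z**2) + 4)) = -2/5 + (2 - (4 + I**2 + z**2)) = -2/5 + (2 + (-4 - I**2 - z**2)) = -2/5 + (-2 - I**2 - z**2) = -12/5 - I**2 - z**2)
R = -388/5 (R = 4*(-12/5 - 1*(-1)**2 - 1*4**2) = 4*(-12/5 - 1*1 - 1*16) = 4*(-12/5 - 1 - 16) = 4*(-97/5) = -388/5 ≈ -77.600)
b = 408/353 (b = 408*(1/353) = 408/353 ≈ 1.1558)
-24*(-83/b + 203/R) = -24*(-83/408/353 + 203/(-388/5)) = -24*(-83*353/408 + 203*(-5/388)) = -24*(-29299/408 - 1015/388) = -24*(-2945533/39576) = 2945533/1649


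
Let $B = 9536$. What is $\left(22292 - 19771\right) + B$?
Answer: $12057$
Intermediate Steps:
$\left(22292 - 19771\right) + B = \left(22292 - 19771\right) + 9536 = 2521 + 9536 = 12057$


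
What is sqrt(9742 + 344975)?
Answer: 3*sqrt(39413) ≈ 595.58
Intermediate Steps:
sqrt(9742 + 344975) = sqrt(354717) = 3*sqrt(39413)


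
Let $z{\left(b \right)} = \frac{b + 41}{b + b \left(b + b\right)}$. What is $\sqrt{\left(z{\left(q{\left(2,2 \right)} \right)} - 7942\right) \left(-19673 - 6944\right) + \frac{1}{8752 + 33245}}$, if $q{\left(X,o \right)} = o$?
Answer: $\frac{\sqrt{37264073013339504510}}{419970} \approx 14535.0$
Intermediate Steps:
$z{\left(b \right)} = \frac{41 + b}{b + 2 b^{2}}$ ($z{\left(b \right)} = \frac{41 + b}{b + b 2 b} = \frac{41 + b}{b + 2 b^{2}}$)
$\sqrt{\left(z{\left(q{\left(2,2 \right)} \right)} - 7942\right) \left(-19673 - 6944\right) + \frac{1}{8752 + 33245}} = \sqrt{\left(\frac{41 + 2}{2 \left(1 + 2 \cdot 2\right)} - 7942\right) \left(-19673 - 6944\right) + \frac{1}{8752 + 33245}} = \sqrt{\left(\frac{1}{2} \frac{1}{1 + 4} \cdot 43 - 7942\right) \left(-26617\right) + \frac{1}{41997}} = \sqrt{\left(\frac{1}{2} \cdot \frac{1}{5} \cdot 43 - 7942\right) \left(-26617\right) + \frac{1}{41997}} = \sqrt{\left(\frac{43}{10} - 7942\right) \left(-26617\right) + \frac{1}{41997}} = \sqrt{\left(- \frac{79377}{10}\right) \left(-26617\right) + \frac{1}{41997}} = \sqrt{\frac{2112777609}{10} + \frac{1}{41997}} = \sqrt{\frac{88730321245183}{419970}} = \frac{\sqrt{37264073013339504510}}{419970}$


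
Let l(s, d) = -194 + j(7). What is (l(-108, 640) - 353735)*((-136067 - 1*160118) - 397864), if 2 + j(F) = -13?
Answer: 245654479256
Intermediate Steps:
j(F) = -15 (j(F) = -2 - 13 = -15)
l(s, d) = -209 (l(s, d) = -194 - 15 = -209)
(l(-108, 640) - 353735)*((-136067 - 1*160118) - 397864) = (-209 - 353735)*((-136067 - 1*160118) - 397864) = -353944*((-136067 - 160118) - 397864) = -353944*(-296185 - 397864) = -353944*(-694049) = 245654479256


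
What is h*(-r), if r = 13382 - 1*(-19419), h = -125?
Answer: 4100125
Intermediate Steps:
r = 32801 (r = 13382 + 19419 = 32801)
h*(-r) = -(-125)*32801 = -125*(-32801) = 4100125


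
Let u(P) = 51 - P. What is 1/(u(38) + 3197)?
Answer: 1/3210 ≈ 0.00031153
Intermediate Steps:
1/(u(38) + 3197) = 1/((51 - 1*38) + 3197) = 1/((51 - 38) + 3197) = 1/(13 + 3197) = 1/3210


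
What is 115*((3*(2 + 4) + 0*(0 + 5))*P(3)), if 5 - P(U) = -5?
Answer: 20700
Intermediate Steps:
P(U) = 10 (P(U) = 5 - 1*(-5) = 5 + 5 = 10)
115*((3*(2 + 4) + 0*(0 + 5))*P(3)) = 115*((3*(2 + 4) + 0*(0 + 5))*10) = 115*((3*6 + 0*5)*10) = 115*((18 + 0)*10) = 115*(18*10) = 115*180 = 20700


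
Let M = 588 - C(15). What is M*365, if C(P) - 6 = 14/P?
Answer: 636268/3 ≈ 2.1209e+5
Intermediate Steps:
C(P) = 6 + 14/P
M = 8716/15 (M = 588 - (6 + 14/15) = 588 - 1*104/15 = 588 - 104/15 = 8716/15 ≈ 581.07)
M*365 = (8716/15)*365 = 636268/3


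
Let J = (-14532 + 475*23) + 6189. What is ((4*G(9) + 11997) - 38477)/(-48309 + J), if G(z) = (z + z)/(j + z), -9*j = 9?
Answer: 26471/45727 ≈ 0.57889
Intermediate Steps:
j = -1 (j = -⅑*9 = -1)
G(z) = 2*z/(-1 + z) (G(z) = (z + z)/(-1 + z) = (2*z)/(-1 + z) = 2*z/(-1 + z))
J = 2582 (J = (-14532 + 10925) + 6189 = -3607 + 6189 = 2582)
((4*G(9) + 11997) - 38477)/(-48309 + J) = ((4*(2*9/(-1 + 9)) + 11997) - 38477)/(-48309 + 2582) = ((4*(2*9/8) + 11997) - 38477)/(-45727) = ((4*(2*9*(⅛)) + 11997) - 38477)*(-1/45727) = ((4*(9/4) + 11997) - 38477)*(-1/45727) = ((9 + 11997) - 38477)*(-1/45727) = (12006 - 38477)*(-1/45727) = -26471*(-1/45727) = 26471/45727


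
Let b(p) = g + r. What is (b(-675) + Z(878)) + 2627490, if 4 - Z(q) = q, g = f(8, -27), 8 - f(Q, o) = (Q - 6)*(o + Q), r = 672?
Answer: 2627334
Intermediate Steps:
f(Q, o) = 8 - (-6 + Q)*(Q + o) (f(Q, o) = 8 - (Q - 6)*(o + Q) = 8 - (-6 + Q)*(Q + o))
g = 46 (g = 8 - 1*8² + 6*8 + 6*(-27) - 1*8*(-27) = 8 - 1*64 + 48 - 162 + 216 = 8 - 64 + 48 - 162 + 216 = 46)
b(p) = 718 (b(p) = 46 + 672 = 718)
Z(q) = 4 - q
(b(-675) + Z(878)) + 2627490 = (718 + (4 - 1*878)) + 2627490 = (718 + (4 - 878)) + 2627490 = (718 - 874) + 2627490 = -156 + 2627490 = 2627334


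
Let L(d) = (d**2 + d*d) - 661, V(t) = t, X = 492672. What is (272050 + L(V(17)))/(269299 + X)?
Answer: 271967/761971 ≈ 0.35693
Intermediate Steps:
L(d) = -661 + 2*d**2 (L(d) = (d**2 + d**2) - 661 = 2*d**2 - 661 = -661 + 2*d**2)
(272050 + L(V(17)))/(269299 + X) = (272050 + (-661 + 2*17**2))/(269299 + 492672) = (272050 + (-661 + 2*289))/761971 = (272050 + (-661 + 578))*(1/761971) = (272050 - 83)*(1/761971) = 271967*(1/761971) = 271967/761971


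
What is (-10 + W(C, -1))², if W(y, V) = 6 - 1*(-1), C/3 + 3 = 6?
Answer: 9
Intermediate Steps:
C = 9 (C = -9 + 3*6 = -9 + 18 = 9)
W(y, V) = 7 (W(y, V) = 6 + 1 = 7)
(-10 + W(C, -1))² = (-10 + 7)² = (-3)² = 9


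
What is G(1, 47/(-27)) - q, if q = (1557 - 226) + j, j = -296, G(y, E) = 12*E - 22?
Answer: -9701/9 ≈ -1077.9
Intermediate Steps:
G(y, E) = -22 + 12*E
q = 1035 (q = (1557 - 226) - 296 = 1331 - 296 = 1035)
G(1, 47/(-27)) - q = (-22 + 12*(47/(-27))) - 1*1035 = (-22 + 12*(47*(-1/27))) - 1035 = (-22 + 12*(-47/27)) - 1035 = (-22 - 188/9) - 1035 = -386/9 - 1035 = -9701/9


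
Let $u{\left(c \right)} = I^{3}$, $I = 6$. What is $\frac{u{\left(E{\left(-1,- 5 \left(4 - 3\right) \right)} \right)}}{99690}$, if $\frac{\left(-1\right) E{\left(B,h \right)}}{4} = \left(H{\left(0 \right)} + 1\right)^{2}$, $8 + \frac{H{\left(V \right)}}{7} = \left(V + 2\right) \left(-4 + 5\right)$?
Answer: $\frac{36}{16615} \approx 0.0021667$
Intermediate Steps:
$H{\left(V \right)} = -42 + 7 V$ ($H{\left(V \right)} = -56 + 7 \left(V + 2\right) \left(-4 + 5\right) = -56 + 7 \left(2 + V\right) 1 = -56 + 7 \left(2 + V\right) = -56 + \left(14 + 7 V\right) = -42 + 7 V$)
$E{\left(B,h \right)} = -6724$ ($E{\left(B,h \right)} = - 4 \left(\left(-42 + 7 \cdot 0\right) + 1\right)^{2} = - 4 \left(\left(-42 + 0\right) + 1\right)^{2} = - 4 \left(-42 + 1\right)^{2} = - 4 \left(-41\right)^{2} = \left(-4\right) 1681 = -6724$)
$u{\left(c \right)} = 216$ ($u{\left(c \right)} = 6^{3} = 216$)
$\frac{u{\left(E{\left(-1,- 5 \left(4 - 3\right) \right)} \right)}}{99690} = \frac{216}{99690} = 216 \cdot \frac{1}{99690} = \frac{36}{16615}$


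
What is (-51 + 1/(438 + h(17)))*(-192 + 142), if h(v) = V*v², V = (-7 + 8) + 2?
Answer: 665540/261 ≈ 2550.0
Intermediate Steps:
V = 3 (V = 1 + 2 = 3)
h(v) = 3*v²
(-51 + 1/(438 + h(17)))*(-192 + 142) = (-51 + 1/(438 + 3*17²))*(-192 + 142) = (-51 + 1/(438 + 3*289))*(-50) = (-51 + 1/(438 + 867))*(-50) = (-51 + 1/1305)*(-50) = -66554/1305*(-50) = 665540/261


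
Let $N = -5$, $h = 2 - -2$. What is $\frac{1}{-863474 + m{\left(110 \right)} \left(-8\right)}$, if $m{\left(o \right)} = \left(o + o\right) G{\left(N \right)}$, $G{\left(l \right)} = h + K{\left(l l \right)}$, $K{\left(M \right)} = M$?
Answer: $- \frac{1}{914514} \approx -1.0935 \cdot 10^{-6}$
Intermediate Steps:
$h = 4$ ($h = 2 + 2 = 4$)
$G{\left(l \right)} = 4 + l^{2}$ ($G{\left(l \right)} = 4 + l l = 4 + l^{2}$)
$m{\left(o \right)} = 58 o$ ($m{\left(o \right)} = \left(o + o\right) \left(4 + \left(-5\right)^{2}\right) = 2 o \left(4 + 25\right) = 2 o 29 = 58 o$)
$\frac{1}{-863474 + m{\left(110 \right)} \left(-8\right)} = \frac{1}{-863474 + 58 \cdot 110 \left(-8\right)} = \frac{1}{-863474 + 6380 \left(-8\right)} = \frac{1}{-863474 - 51040} = \frac{1}{-914514} = - \frac{1}{914514}$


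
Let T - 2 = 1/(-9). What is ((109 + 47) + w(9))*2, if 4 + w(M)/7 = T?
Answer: 2542/9 ≈ 282.44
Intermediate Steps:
T = 17/9 (T = 2 + 1/(-9) = 2 - ⅑ = 17/9 ≈ 1.8889)
w(M) = -133/9 (w(M) = -28 + 7*(17/9) = -28 + 119/9 = -133/9)
((109 + 47) + w(9))*2 = ((109 + 47) - 133/9)*2 = (156 - 133/9)*2 = (1271/9)*2 = 2542/9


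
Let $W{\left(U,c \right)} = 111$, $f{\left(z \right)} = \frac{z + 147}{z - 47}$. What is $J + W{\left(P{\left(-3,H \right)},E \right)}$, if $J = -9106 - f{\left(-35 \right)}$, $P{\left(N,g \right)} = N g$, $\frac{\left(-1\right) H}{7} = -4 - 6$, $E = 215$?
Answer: $- \frac{368739}{41} \approx -8993.6$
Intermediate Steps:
$f{\left(z \right)} = \frac{147 + z}{-47 + z}$
$H = 70$ ($H = - 7 \left(-4 - 6\right) = \left(-7\right) \left(-10\right) = 70$)
$J = - \frac{373290}{41}$ ($J = -9106 - \frac{147 - 35}{-47 - 35} = -9106 - \frac{1}{-82} \cdot 112 = -9106 - \left(- \frac{1}{82}\right) 112 = -9106 - - \frac{56}{41} = -9106 + \frac{56}{41} = - \frac{373290}{41} \approx -9104.6$)
$J + W{\left(P{\left(-3,H \right)},E \right)} = - \frac{373290}{41} + 111 = - \frac{368739}{41}$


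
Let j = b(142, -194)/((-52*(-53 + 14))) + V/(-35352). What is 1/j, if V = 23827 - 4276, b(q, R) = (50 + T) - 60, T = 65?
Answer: -663832/349121 ≈ -1.9014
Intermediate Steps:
b(q, R) = 55 (b(q, R) = (50 + 65) - 60 = 115 - 60 = 55)
V = 19551
j = -349121/663832 (j = 55/((-52*(-53 + 14))) + 19551/(-35352) = 55/((-52*(-39))) + 19551*(-1/35352) = 55/2028 - 6517/11784 = -349121/663832 ≈ -0.52592)
1/j = 1/(-349121/663832) = -663832/349121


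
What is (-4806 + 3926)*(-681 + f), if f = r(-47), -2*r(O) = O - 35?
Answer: 563200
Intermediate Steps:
r(O) = 35/2 - O/2 (r(O) = -(O - 35)/2 = -(-35 + O)/2 = 35/2 - O/2)
f = 41 (f = 35/2 - 1/2*(-47) = 35/2 + 47/2 = 41)
(-4806 + 3926)*(-681 + f) = (-4806 + 3926)*(-681 + 41) = -880*(-640) = 563200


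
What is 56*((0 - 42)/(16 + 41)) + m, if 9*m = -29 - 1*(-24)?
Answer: -7151/171 ≈ -41.819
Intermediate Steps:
m = -5/9 (m = (-29 - 1*(-24))/9 = (-29 + 24)/9 = (⅑)*(-5) = -5/9 ≈ -0.55556)
56*((0 - 42)/(16 + 41)) + m = 56*((0 - 42)/(16 + 41)) - 5/9 = 56*(-42/57) - 5/9 = 56*(-42*1/57) - 5/9 = 56*(-14/19) - 5/9 = -784/19 - 5/9 = -7151/171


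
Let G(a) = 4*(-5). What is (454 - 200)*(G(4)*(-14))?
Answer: 71120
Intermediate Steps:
G(a) = -20
(454 - 200)*(G(4)*(-14)) = (454 - 200)*(-20*(-14)) = 254*280 = 71120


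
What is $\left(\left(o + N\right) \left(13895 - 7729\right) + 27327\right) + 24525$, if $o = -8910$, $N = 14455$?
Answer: $34242322$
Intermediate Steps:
$\left(\left(o + N\right) \left(13895 - 7729\right) + 27327\right) + 24525 = \left(\left(-8910 + 14455\right) \left(13895 - 7729\right) + 27327\right) + 24525 = \left(5545 \cdot 6166 + 27327\right) + 24525 = \left(34190470 + 27327\right) + 24525 = 34217797 + 24525 = 34242322$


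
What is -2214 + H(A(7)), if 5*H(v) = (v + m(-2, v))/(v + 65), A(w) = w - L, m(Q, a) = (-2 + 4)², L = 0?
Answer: -797029/360 ≈ -2214.0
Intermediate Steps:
m(Q, a) = 4 (m(Q, a) = 2² = 4)
A(w) = w (A(w) = w - 1*0 = w + 0 = w)
H(v) = (4 + v)/(5*(65 + v)) (H(v) = ((v + 4)/(v + 65))/5 = ((4 + v)/(65 + v))/5 = (4 + v)/(5*(65 + v)))
-2214 + H(A(7)) = -2214 + (4 + 7)/(5*(65 + 7)) = -2214 + (⅕)*11/72 = -2214 + (⅕)*(1/72)*11 = -2214 + 11/360 = -797029/360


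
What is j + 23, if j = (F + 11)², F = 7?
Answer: 347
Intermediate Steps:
j = 324 (j = (7 + 11)² = 18² = 324)
j + 23 = 324 + 23 = 347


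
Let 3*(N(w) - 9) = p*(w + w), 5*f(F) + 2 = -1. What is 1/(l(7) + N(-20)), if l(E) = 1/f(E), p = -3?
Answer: 3/142 ≈ 0.021127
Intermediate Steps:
f(F) = -⅗ (f(F) = -⅖ + (⅕)*(-1) = -⅖ - ⅕ = -⅗)
N(w) = 9 - 2*w (N(w) = 9 + (-3*(w + w))/3 = 9 + (-6*w)/3 = 9 - 2*w)
l(E) = -5/3 (l(E) = 1/(-⅗) = -5/3)
1/(l(7) + N(-20)) = 1/(-5/3 + (9 - 2*(-20))) = 1/(-5/3 + (9 + 40)) = 1/(-5/3 + 49) = 1/(142/3) = 3/142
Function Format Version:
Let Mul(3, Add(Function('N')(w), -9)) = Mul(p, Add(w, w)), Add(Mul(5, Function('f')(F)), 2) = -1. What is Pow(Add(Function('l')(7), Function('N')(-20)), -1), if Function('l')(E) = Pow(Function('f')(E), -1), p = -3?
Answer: Rational(3, 142) ≈ 0.021127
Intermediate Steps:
Function('f')(F) = Rational(-3, 5) (Function('f')(F) = Add(Rational(-2, 5), Mul(Rational(1, 5), -1)) = Add(Rational(-2, 5), Rational(-1, 5)) = Rational(-3, 5))
Function('N')(w) = Add(9, Mul(-2, w)) (Function('N')(w) = Add(9, Mul(Rational(1, 3), Mul(-3, Add(w, w)))) = Add(9, Mul(Rational(1, 3), Mul(-3, Mul(2, w)))) = Add(9, Mul(Rational(1, 3), Mul(-6, w))) = Add(9, Mul(-2, w)))
Function('l')(E) = Rational(-5, 3) (Function('l')(E) = Pow(Rational(-3, 5), -1) = Rational(-5, 3))
Pow(Add(Function('l')(7), Function('N')(-20)), -1) = Pow(Add(Rational(-5, 3), Add(9, Mul(-2, -20))), -1) = Pow(Add(Rational(-5, 3), Add(9, 40)), -1) = Pow(Add(Rational(-5, 3), 49), -1) = Pow(Rational(142, 3), -1) = Rational(3, 142)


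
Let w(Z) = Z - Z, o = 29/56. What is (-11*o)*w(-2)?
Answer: 0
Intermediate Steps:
o = 29/56 (o = 29*(1/56) = 29/56 ≈ 0.51786)
w(Z) = 0
(-11*o)*w(-2) = -11*29/56*0 = -319/56*0 = 0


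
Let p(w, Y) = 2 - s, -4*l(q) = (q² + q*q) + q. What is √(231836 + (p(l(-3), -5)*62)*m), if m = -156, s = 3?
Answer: 2*√60377 ≈ 491.43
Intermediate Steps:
l(q) = -q²/2 - q/4 (l(q) = -((q² + q*q) + q)/4 = -((q² + q²) + q)/4 = -(2*q² + q)/4 = -(q + 2*q²)/4 = -q²/2 - q/4)
p(w, Y) = -1 (p(w, Y) = 2 - 1*3 = 2 - 3 = -1)
√(231836 + (p(l(-3), -5)*62)*m) = √(231836 - 1*62*(-156)) = √(231836 - 62*(-156)) = √(231836 + 9672) = √241508 = 2*√60377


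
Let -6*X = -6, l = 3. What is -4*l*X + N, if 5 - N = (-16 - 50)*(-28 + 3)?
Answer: -1657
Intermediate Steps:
X = 1 (X = -⅙*(-6) = 1)
N = -1645 (N = 5 - (-16 - 50)*(-28 + 3) = 5 - (-66)*(-25) = 5 - 1*1650 = 5 - 1650 = -1645)
-4*l*X + N = -12 - 1645 = -1657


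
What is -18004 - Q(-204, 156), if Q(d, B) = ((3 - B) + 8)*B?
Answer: 4616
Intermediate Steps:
Q(d, B) = B*(11 - B) (Q(d, B) = (11 - B)*B = B*(11 - B))
-18004 - Q(-204, 156) = -18004 - 156*(11 - 1*156) = -18004 - 156*(11 - 156) = -18004 - 156*(-145) = -18004 - 1*(-22620) = -18004 + 22620 = 4616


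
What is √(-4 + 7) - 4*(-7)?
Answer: 28 + √3 ≈ 29.732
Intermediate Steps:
√(-4 + 7) - 4*(-7) = √3 + 28 = 28 + √3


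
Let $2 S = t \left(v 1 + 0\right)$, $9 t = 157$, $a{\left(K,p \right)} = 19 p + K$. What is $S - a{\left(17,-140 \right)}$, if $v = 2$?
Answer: $\frac{23944}{9} \approx 2660.4$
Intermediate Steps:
$a{\left(K,p \right)} = K + 19 p$
$t = \frac{157}{9}$ ($t = \frac{1}{9} \cdot 157 = \frac{157}{9} \approx 17.444$)
$S = \frac{157}{9}$ ($S = \frac{\frac{157}{9} \left(2 \cdot 1 + 0\right)}{2} = \frac{\frac{157}{9} \left(2 + 0\right)}{2} = \frac{\frac{157}{9} \cdot 2}{2} = \frac{1}{2} \cdot \frac{314}{9} = \frac{157}{9} \approx 17.444$)
$S - a{\left(17,-140 \right)} = \frac{157}{9} - \left(17 + 19 \left(-140\right)\right) = \frac{157}{9} - \left(17 - 2660\right) = \frac{157}{9} - -2643 = \frac{157}{9} + 2643 = \frac{23944}{9}$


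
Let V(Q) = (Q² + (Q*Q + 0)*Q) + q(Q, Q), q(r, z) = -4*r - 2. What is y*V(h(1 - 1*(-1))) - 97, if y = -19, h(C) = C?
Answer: -135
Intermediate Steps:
q(r, z) = -2 - 4*r
V(Q) = -2 + Q² + Q³ - 4*Q (V(Q) = (Q² + (Q*Q + 0)*Q) + (-2 - 4*Q) = (Q² + (Q² + 0)*Q) + (-2 - 4*Q) = (Q² + Q²*Q) + (-2 - 4*Q) = (Q² + Q³) + (-2 - 4*Q) = -2 + Q² + Q³ - 4*Q)
y*V(h(1 - 1*(-1))) - 97 = -19*(-2 + (1 - 1*(-1))² + (1 - 1*(-1))³ - 4*(1 - 1*(-1))) - 97 = -19*(-2 + (1 + 1)² + (1 + 1)³ - 4*(1 + 1)) - 97 = -19*(-2 + 2² + 2³ - 4*2) - 97 = -19*(-2 + 4 + 8 - 8) - 97 = -19*2 - 97 = -38 - 97 = -135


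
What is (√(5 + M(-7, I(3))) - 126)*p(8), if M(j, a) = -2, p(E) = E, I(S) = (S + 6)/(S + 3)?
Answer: -1008 + 8*√3 ≈ -994.14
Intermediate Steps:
I(S) = (6 + S)/(3 + S)
(√(5 + M(-7, I(3))) - 126)*p(8) = (√(5 - 2) - 126)*8 = (√3 - 126)*8 = (-126 + √3)*8 = -1008 + 8*√3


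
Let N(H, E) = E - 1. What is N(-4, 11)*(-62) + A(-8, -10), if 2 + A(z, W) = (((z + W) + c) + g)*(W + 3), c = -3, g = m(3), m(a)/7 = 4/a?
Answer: -1621/3 ≈ -540.33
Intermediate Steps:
m(a) = 28/a (m(a) = 7*(4/a) = 28/a)
g = 28/3 ≈ 9.3333
N(H, E) = -1 + E
A(z, W) = -2 + (3 + W)*(19/3 + W + z) (A(z, W) = -2 + (((z + W) - 3) + 28/3)*(W + 3) = -2 + (((W + z) - 3) + 28/3)*(3 + W) = -2 + ((-3 + W + z) + 28/3)*(3 + W) = -2 + (19/3 + W + z)*(3 + W) = -2 + (3 + W)*(19/3 + W + z))
N(-4, 11)*(-62) + A(-8, -10) = (-1 + 11)*(-62) + (17 + (-10)² + 3*(-8) + (28/3)*(-10) - 10*(-8)) = 10*(-62) + (17 + 100 - 24 - 280/3 + 80) = -620 + 239/3 = -1621/3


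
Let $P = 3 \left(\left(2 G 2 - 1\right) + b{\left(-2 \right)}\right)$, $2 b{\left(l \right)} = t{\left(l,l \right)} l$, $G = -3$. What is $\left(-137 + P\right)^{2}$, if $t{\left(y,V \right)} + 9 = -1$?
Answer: $21316$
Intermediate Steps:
$t{\left(y,V \right)} = -10$ ($t{\left(y,V \right)} = -9 - 1 = -10$)
$b{\left(l \right)} = - 5 l$ ($b{\left(l \right)} = \frac{\left(-10\right) l}{2} = - 5 l$)
$P = -9$ ($P = 3 \left(\left(2 \left(-3\right) 2 - 1\right) - -10\right) = 3 \left(\left(\left(-6\right) 2 - 1\right) + 10\right) = 3 \left(\left(-12 - 1\right) + 10\right) = 3 \left(-13 + 10\right) = 3 \left(-3\right) = -9$)
$\left(-137 + P\right)^{2} = \left(-137 - 9\right)^{2} = \left(-146\right)^{2} = 21316$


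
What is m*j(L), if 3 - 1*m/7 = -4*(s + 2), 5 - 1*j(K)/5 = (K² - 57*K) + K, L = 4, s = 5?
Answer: 231105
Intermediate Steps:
j(K) = 25 - 5*K² + 280*K (j(K) = 25 - 5*((K² - 57*K) + K) = 25 - 5*(K² - 56*K) = 25 + (-5*K² + 280*K) = 25 - 5*K² + 280*K)
m = 217 (m = 21 - (-28)*(5 + 2) = 21 - (-28)*7 = 21 - 7*(-28) = 21 + 196 = 217)
m*j(L) = 217*(25 - 5*4² + 280*4) = 217*(25 - 5*16 + 1120) = 217*(25 - 80 + 1120) = 217*1065 = 231105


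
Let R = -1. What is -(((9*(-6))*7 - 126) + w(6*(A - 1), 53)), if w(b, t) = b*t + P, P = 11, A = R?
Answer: 1129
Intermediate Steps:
A = -1
w(b, t) = 11 + b*t (w(b, t) = b*t + 11 = 11 + b*t)
-(((9*(-6))*7 - 126) + w(6*(A - 1), 53)) = -(((9*(-6))*7 - 126) + (11 + (6*(-1 - 1))*53)) = -((-54*7 - 126) + (11 + (6*(-2))*53)) = -((-378 - 126) + (11 - 12*53)) = -(-504 + (11 - 636)) = -(-504 - 625) = -1*(-1129) = 1129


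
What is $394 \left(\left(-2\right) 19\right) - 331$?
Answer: $-15303$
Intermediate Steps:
$394 \left(\left(-2\right) 19\right) - 331 = 394 \left(-38\right) - 331 = -14972 - 331 = -15303$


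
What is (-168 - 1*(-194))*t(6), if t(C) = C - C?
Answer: 0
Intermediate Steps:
t(C) = 0
(-168 - 1*(-194))*t(6) = (-168 - 1*(-194))*0 = (-168 + 194)*0 = 26*0 = 0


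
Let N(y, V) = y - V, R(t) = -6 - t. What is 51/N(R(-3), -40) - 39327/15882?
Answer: -215039/195878 ≈ -1.0978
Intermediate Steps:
51/N(R(-3), -40) - 39327/15882 = 51/((-6 - 1*(-3)) - 1*(-40)) - 39327/15882 = 51/((-6 + 3) + 40) - 39327*1/15882 = 51/(-3 + 40) - 13109/5294 = 51/37 - 13109/5294 = -215039/195878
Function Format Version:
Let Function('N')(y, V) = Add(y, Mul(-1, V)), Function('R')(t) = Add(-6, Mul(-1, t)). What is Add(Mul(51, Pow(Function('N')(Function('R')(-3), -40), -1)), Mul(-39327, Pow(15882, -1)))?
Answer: Rational(-215039, 195878) ≈ -1.0978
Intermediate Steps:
Add(Mul(51, Pow(Function('N')(Function('R')(-3), -40), -1)), Mul(-39327, Pow(15882, -1))) = Add(Mul(51, Pow(Add(Add(-6, Mul(-1, -3)), Mul(-1, -40)), -1)), Mul(-39327, Pow(15882, -1))) = Add(Mul(51, Pow(Add(Add(-6, 3), 40), -1)), Mul(-39327, Rational(1, 15882))) = Add(Mul(51, Pow(Add(-3, 40), -1)), Rational(-13109, 5294)) = Add(Mul(51, Pow(37, -1)), Rational(-13109, 5294)) = Add(Mul(51, Rational(1, 37)), Rational(-13109, 5294)) = Add(Rational(51, 37), Rational(-13109, 5294)) = Rational(-215039, 195878)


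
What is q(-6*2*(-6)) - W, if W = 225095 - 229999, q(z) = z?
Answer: 4976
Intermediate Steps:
W = -4904
q(-6*2*(-6)) - W = -6*2*(-6) - 1*(-4904) = -12*(-6) + 4904 = 72 + 4904 = 4976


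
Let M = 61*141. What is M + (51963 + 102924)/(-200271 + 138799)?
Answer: 31092105/3616 ≈ 8598.5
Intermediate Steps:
M = 8601
M + (51963 + 102924)/(-200271 + 138799) = 8601 + (51963 + 102924)/(-200271 + 138799) = 8601 + 154887/(-61472) = 8601 + 154887*(-1/61472) = 8601 - 9111/3616 = 31092105/3616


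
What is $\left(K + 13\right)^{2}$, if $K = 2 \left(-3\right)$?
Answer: $49$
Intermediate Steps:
$K = -6$
$\left(K + 13\right)^{2} = \left(-6 + 13\right)^{2} = 7^{2} = 49$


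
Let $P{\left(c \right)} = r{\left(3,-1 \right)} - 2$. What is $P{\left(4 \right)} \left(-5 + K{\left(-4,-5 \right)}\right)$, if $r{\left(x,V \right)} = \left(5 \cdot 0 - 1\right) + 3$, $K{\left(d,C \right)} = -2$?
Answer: $0$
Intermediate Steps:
$r{\left(x,V \right)} = 2$ ($r{\left(x,V \right)} = \left(0 - 1\right) + 3 = -1 + 3 = 2$)
$P{\left(c \right)} = 0$ ($P{\left(c \right)} = 2 - 2 = 0$)
$P{\left(4 \right)} \left(-5 + K{\left(-4,-5 \right)}\right) = 0 \left(-5 - 2\right) = 0 \left(-7\right) = 0$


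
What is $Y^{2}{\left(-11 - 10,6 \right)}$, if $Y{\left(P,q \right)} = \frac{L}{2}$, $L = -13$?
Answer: $\frac{169}{4} \approx 42.25$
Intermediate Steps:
$Y{\left(P,q \right)} = - \frac{13}{2}$
$Y^{2}{\left(-11 - 10,6 \right)} = \left(- \frac{13}{2}\right)^{2} = \frac{169}{4}$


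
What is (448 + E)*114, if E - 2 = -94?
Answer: 40584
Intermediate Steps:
E = -92 (E = 2 - 94 = -92)
(448 + E)*114 = (448 - 92)*114 = 356*114 = 40584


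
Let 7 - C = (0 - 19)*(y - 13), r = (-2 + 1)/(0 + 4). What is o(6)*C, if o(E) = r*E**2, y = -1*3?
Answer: 2673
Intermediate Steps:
r = -1/4 ≈ -0.25000
y = -3
o(E) = -E**2/4
C = -297 (C = 7 - (0 - 19)*(-3 - 13) = 7 - (-19)*(-16) = 7 - 1*304 = 7 - 304 = -297)
o(6)*C = -1/4*6**2*(-297) = -1/4*36*(-297) = -9*(-297) = 2673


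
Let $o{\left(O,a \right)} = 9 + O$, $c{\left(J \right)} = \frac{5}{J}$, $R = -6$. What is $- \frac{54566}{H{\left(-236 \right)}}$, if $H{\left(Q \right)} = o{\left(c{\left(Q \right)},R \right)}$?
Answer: $- \frac{12877576}{2119} \approx -6077.2$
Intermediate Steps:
$H{\left(Q \right)} = 9 + \frac{5}{Q}$
$- \frac{54566}{H{\left(-236 \right)}} = - \frac{54566}{9 + \frac{5}{-236}} = - \frac{54566}{9 + 5 \left(- \frac{1}{236}\right)} = - \frac{54566}{9 - \frac{5}{236}} = - \frac{54566}{\frac{2119}{236}} = \left(-54566\right) \frac{236}{2119} = - \frac{12877576}{2119}$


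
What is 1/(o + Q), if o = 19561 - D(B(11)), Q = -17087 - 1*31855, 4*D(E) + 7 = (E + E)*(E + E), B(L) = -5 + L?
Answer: -4/117661 ≈ -3.3996e-5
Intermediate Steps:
D(E) = -7/4 + E**2 (D(E) = -7/4 + ((E + E)*(E + E))/4 = -7/4 + ((2*E)*(2*E))/4 = -7/4 + (4*E**2)/4 = -7/4 + E**2)
Q = -48942 (Q = -17087 - 31855 = -48942)
o = 78107/4 (o = 19561 - (-7/4 + (-5 + 11)**2) = 19561 - (-7/4 + 6**2) = 19561 - (-7/4 + 36) = 19561 - 1*137/4 = 19561 - 137/4 = 78107/4 ≈ 19527.)
1/(o + Q) = 1/(78107/4 - 48942) = 1/(-117661/4) = -4/117661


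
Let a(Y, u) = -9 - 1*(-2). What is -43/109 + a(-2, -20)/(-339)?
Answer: -13814/36951 ≈ -0.37385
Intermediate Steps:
a(Y, u) = -7 (a(Y, u) = -9 + 2 = -7)
-43/109 + a(-2, -20)/(-339) = -43/109 - 7/(-339) = -43*1/109 - 7*(-1/339) = -43/109 + 7/339 = -13814/36951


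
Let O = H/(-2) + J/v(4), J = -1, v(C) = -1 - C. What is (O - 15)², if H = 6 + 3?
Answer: 37249/100 ≈ 372.49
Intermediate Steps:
H = 9
O = -43/10 (O = 9/(-2) - 1/(-1 - 1*4) = 9*(-½) - 1/(-1 - 4) = -9/2 - 1/(-5) = -9/2 - 1*(-⅕) = -9/2 + ⅕ = -43/10 ≈ -4.3000)
(O - 15)² = (-43/10 - 15)² = (-193/10)² = 37249/100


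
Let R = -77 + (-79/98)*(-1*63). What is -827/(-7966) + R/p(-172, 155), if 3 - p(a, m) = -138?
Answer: -46108/561603 ≈ -0.082101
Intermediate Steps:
p(a, m) = 141 (p(a, m) = 3 - 1*(-138) = 3 + 138 = 141)
R = -367/14 (R = -77 - 79*1/98*(-63) = -77 - 79/98*(-63) = -77 + 711/14 = -367/14 ≈ -26.214)
-827/(-7966) + R/p(-172, 155) = -827/(-7966) - 367/14/141 = -827*(-1/7966) - 367/14*1/141 = 827/7966 - 367/1974 = -46108/561603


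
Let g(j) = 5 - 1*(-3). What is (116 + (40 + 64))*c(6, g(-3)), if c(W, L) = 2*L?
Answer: 3520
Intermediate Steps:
g(j) = 8 (g(j) = 5 + 3 = 8)
(116 + (40 + 64))*c(6, g(-3)) = (116 + (40 + 64))*(2*8) = (116 + 104)*16 = 220*16 = 3520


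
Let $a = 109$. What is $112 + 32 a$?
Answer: $3600$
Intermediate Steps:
$112 + 32 a = 112 + 32 \cdot 109 = 112 + 3488 = 3600$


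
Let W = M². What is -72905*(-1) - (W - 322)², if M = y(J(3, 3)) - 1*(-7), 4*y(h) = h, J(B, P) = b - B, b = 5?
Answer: 36511/16 ≈ 2281.9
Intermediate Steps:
J(B, P) = 5 - B
y(h) = h/4
M = 15/2 (M = (5 - 1*3)/4 - 1*(-7) = (5 - 3)/4 + 7 = (¼)*2 + 7 = ½ + 7 = 15/2 ≈ 7.5000)
W = 225/4 (W = (15/2)² = 225/4 ≈ 56.250)
-72905*(-1) - (W - 322)² = -72905*(-1) - (225/4 - 322)² = 72905 - (-1063/4)² = 72905 - 1*1129969/16 = 72905 - 1129969/16 = 36511/16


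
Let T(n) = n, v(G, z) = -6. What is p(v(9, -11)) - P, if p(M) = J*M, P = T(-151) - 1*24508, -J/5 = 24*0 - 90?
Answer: 21959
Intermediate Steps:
J = 450 (J = -5*(24*0 - 90) = -5*(0 - 90) = -5*(-90) = 450)
P = -24659 (P = -151 - 1*24508 = -151 - 24508 = -24659)
p(M) = 450*M
p(v(9, -11)) - P = 450*(-6) - 1*(-24659) = -2700 + 24659 = 21959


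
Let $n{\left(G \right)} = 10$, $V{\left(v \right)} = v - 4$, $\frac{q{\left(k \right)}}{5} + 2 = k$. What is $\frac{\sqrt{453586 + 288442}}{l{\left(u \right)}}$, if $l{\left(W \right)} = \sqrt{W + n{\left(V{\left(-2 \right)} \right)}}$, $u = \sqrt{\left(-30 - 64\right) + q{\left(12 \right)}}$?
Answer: $\frac{\sqrt{371014}}{\sqrt{5 + i \sqrt{11}}} \approx 238.08 - 71.784 i$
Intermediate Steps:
$q{\left(k \right)} = -10 + 5 k$
$V{\left(v \right)} = -4 + v$
$u = 2 i \sqrt{11}$ ($u = \sqrt{\left(-30 - 64\right) + \left(-10 + 5 \cdot 12\right)} = \sqrt{-94 + \left(-10 + 60\right)} = \sqrt{-94 + 50} = \sqrt{-44} = 2 i \sqrt{11} \approx 6.6332 i$)
$l{\left(W \right)} = \sqrt{10 + W}$ ($l{\left(W \right)} = \sqrt{W + 10} = \sqrt{10 + W}$)
$\frac{\sqrt{453586 + 288442}}{l{\left(u \right)}} = \frac{\sqrt{453586 + 288442}}{\sqrt{10 + 2 i \sqrt{11}}} = \frac{\sqrt{742028}}{\sqrt{10 + 2 i \sqrt{11}}} = \frac{2 \sqrt{185507}}{\sqrt{10 + 2 i \sqrt{11}}}$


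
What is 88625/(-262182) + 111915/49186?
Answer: 6245747320/3223920963 ≈ 1.9373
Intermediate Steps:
88625/(-262182) + 111915/49186 = 88625*(-1/262182) + 111915*(1/49186) = -88625/262182 + 111915/49186 = 6245747320/3223920963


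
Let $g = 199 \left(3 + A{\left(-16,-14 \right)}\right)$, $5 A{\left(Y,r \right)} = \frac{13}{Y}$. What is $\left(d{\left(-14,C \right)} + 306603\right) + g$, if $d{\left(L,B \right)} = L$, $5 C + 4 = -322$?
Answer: $\frac{24572293}{80} \approx 3.0715 \cdot 10^{5}$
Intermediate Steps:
$C = - \frac{326}{5}$ ($C = - \frac{4}{5} + \frac{1}{5} \left(-322\right) = - \frac{4}{5} - \frac{322}{5} = - \frac{326}{5} \approx -65.2$)
$A{\left(Y,r \right)} = \frac{13}{5 Y}$ ($A{\left(Y,r \right)} = \frac{13 \frac{1}{Y}}{5} = \frac{13}{5 Y}$)
$g = \frac{45173}{80}$ ($g = 199 \left(3 + \frac{13}{5 \left(-16\right)}\right) = 199 \left(3 + \frac{13}{5} \left(- \frac{1}{16}\right)\right) = 199 \left(3 - \frac{13}{80}\right) = 199 \cdot \frac{227}{80} = \frac{45173}{80} \approx 564.66$)
$\left(d{\left(-14,C \right)} + 306603\right) + g = \left(-14 + 306603\right) + \frac{45173}{80} = 306589 + \frac{45173}{80} = \frac{24572293}{80}$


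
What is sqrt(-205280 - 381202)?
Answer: I*sqrt(586482) ≈ 765.82*I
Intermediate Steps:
sqrt(-205280 - 381202) = sqrt(-586482) = I*sqrt(586482)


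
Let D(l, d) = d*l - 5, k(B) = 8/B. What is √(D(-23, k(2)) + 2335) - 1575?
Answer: -1575 + √2238 ≈ -1527.7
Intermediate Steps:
D(l, d) = -5 + d*l
√(D(-23, k(2)) + 2335) - 1575 = √((-5 + (8/2)*(-23)) + 2335) - 1575 = √((-5 + (8*(½))*(-23)) + 2335) - 1575 = √((-5 + 4*(-23)) + 2335) - 1575 = √((-5 - 92) + 2335) - 1575 = √(-97 + 2335) - 1575 = √2238 - 1575 = -1575 + √2238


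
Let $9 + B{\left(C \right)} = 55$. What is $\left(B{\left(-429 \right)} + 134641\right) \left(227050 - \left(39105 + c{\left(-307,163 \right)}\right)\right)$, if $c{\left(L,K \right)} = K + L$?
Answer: $25333143143$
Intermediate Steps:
$B{\left(C \right)} = 46$ ($B{\left(C \right)} = -9 + 55 = 46$)
$\left(B{\left(-429 \right)} + 134641\right) \left(227050 - \left(39105 + c{\left(-307,163 \right)}\right)\right) = \left(46 + 134641\right) \left(227050 - 38961\right) = 134687 \left(227050 - 38961\right) = 134687 \cdot 188089 = 25333143143$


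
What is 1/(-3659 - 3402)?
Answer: -1/7061 ≈ -0.00014162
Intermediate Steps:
1/(-3659 - 3402) = 1/(-7061) = -1/7061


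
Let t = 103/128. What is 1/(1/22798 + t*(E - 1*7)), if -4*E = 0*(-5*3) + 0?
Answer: -1459072/8218615 ≈ -0.17753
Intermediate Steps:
E = 0 (E = -(0*(-5*3) + 0)/4 = -(0*(-15) + 0)/4 = -(0 + 0)/4 = -1/4*0 = 0)
t = 103/128 (t = 103*(1/128) = 103/128 ≈ 0.80469)
1/(1/22798 + t*(E - 1*7)) = 1/(1/22798 + 103*(0 - 1*7)/128) = 1/(1/22798 + 103*(0 - 7)/128) = 1/(1/22798 + (103/128)*(-7)) = 1/(1/22798 - 721/128) = 1/(-8218615/1459072) = -1459072/8218615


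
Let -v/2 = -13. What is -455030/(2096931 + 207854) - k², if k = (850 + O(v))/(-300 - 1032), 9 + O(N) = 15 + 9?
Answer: -506364580669/817840972368 ≈ -0.61915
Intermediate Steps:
v = 26 (v = -2*(-13) = 26)
O(N) = 15 (O(N) = -9 + (15 + 9) = -9 + 24 = 15)
k = -865/1332 (k = (850 + 15)/(-300 - 1032) = 865/(-1332) = 865*(-1/1332) = -865/1332 ≈ -0.64940)
-455030/(2096931 + 207854) - k² = -455030/(2096931 + 207854) - (-865/1332)² = -455030/2304785 - 1*748225/1774224 = -455030*1/2304785 - 748225/1774224 = -91006/460957 - 748225/1774224 = -506364580669/817840972368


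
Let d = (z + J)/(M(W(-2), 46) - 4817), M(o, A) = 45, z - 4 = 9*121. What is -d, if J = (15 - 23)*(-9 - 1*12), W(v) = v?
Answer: 1261/4772 ≈ 0.26425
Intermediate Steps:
z = 1093 (z = 4 + 9*121 = 4 + 1089 = 1093)
J = 168 (J = -8*(-9 - 12) = -8*(-21) = 168)
d = -1261/4772 (d = (1093 + 168)/(45 - 4817) = 1261/(-4772) = 1261*(-1/4772) = -1261/4772 ≈ -0.26425)
-d = -1*(-1261/4772) = 1261/4772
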